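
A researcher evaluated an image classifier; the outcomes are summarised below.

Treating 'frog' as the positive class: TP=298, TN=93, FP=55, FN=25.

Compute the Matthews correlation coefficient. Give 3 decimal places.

0.590

MCC = (TP·TN − FP·FN) / √((TP+FP)(TP+FN)(TN+FP)(TN+FN))
Numerator = 298·93 − 55·25 = 26339
Denominator = √(353·323·148·118) = √1991227816 = 44623.1758
MCC = 26339 / 44623.1758 = 0.590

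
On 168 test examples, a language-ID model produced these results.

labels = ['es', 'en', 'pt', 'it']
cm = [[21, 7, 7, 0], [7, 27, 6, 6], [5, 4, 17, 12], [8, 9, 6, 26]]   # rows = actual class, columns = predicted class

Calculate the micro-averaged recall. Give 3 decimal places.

Micro-averaging pools counts across classes: ΣTP=91, ΣFP=77, ΣFN=77.
Micro-recall = TP/(TP+FN) on pooled counts = 0.542 (equals overall accuracy in single-label multiclass).

0.542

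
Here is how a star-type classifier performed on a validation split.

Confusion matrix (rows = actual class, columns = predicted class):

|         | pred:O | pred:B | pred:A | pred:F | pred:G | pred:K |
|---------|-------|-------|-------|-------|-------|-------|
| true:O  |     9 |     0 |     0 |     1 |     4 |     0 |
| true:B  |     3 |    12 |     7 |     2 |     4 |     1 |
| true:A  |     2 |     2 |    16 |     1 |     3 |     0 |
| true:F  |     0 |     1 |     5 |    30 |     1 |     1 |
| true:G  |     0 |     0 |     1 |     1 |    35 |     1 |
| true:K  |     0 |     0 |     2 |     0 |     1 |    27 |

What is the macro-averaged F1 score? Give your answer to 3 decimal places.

0.718

Per-class F1 score (2·TP/(2·TP+FP+FN)):
  O: TP=9, FP=3+2+0+0+0=5, FN=0+0+1+4+0=5 → 18/28 = 0.6429
  B: TP=12, FP=0+2+1+0+0=3, FN=3+7+2+4+1=17 → 24/44 = 0.5455
  A: TP=16, FP=0+7+5+1+2=15, FN=2+2+1+3+0=8 → 32/55 = 0.5818
  F: TP=30, FP=1+2+1+1+0=5, FN=0+1+5+1+1=8 → 60/73 = 0.8219
  G: TP=35, FP=4+4+3+1+1=13, FN=0+0+1+1+1=3 → 70/86 = 0.8140
  K: TP=27, FP=0+1+0+1+1=3, FN=0+0+2+0+1=3 → 54/60 = 0.9000
Macro-F1 score = mean = (0.6429 + 0.5455 + 0.5818 + 0.8219 + 0.8140 + 0.9000) / 6 = 0.718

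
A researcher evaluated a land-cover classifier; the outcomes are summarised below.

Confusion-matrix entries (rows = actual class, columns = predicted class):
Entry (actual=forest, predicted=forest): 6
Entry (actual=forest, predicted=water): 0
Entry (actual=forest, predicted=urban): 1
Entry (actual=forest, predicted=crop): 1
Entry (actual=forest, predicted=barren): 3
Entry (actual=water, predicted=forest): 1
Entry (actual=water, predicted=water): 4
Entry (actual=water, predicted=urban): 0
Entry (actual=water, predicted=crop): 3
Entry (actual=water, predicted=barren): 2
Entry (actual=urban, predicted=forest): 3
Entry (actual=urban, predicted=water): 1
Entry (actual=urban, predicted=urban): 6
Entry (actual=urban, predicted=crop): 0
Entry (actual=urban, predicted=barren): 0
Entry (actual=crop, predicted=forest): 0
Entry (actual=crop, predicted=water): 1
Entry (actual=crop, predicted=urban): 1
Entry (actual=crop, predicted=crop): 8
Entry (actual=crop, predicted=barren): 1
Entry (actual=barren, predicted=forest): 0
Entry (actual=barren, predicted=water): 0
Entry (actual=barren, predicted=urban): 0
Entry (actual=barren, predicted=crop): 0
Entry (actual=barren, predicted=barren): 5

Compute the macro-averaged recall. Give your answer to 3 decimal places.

Per-class recall (TP/(TP+FN)):
  forest: TP=6, FN=0+1+1+3=5 → 6/11 = 0.5455
  water: TP=4, FN=1+0+3+2=6 → 4/10 = 0.4000
  urban: TP=6, FN=3+1+0+0=4 → 6/10 = 0.6000
  crop: TP=8, FN=0+1+1+1=3 → 8/11 = 0.7273
  barren: TP=5, FN=0+0+0+0=0 → 5/5 = 1.0000
Macro-recall = mean = (0.5455 + 0.4000 + 0.6000 + 0.7273 + 1.0000) / 5 = 0.655

0.655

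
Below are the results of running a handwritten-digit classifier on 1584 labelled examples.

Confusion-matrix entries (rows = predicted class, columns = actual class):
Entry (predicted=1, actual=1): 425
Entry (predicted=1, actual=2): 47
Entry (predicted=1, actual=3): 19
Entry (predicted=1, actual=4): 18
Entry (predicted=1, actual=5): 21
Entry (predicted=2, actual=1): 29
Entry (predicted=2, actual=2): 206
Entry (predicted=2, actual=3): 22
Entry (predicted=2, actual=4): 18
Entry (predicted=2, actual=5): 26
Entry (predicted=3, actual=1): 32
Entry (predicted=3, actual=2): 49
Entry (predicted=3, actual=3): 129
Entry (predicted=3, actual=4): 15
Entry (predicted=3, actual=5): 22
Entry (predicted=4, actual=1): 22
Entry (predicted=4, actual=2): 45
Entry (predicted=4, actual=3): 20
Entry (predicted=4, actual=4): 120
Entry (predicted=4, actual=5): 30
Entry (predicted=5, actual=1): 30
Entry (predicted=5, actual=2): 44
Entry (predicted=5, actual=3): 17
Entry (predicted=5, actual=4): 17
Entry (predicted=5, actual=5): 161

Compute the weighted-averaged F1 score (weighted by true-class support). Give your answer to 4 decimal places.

Per-class F1 score (2·TP/(2·TP+FP+FN)):
  1: TP=425, FP=47+19+18+21=105, FN=29+32+22+30=113 → 850/1068 = 0.79588
  2: TP=206, FP=29+22+18+26=95, FN=47+49+45+44=185 → 412/692 = 0.59538
  3: TP=129, FP=32+49+15+22=118, FN=19+22+20+17=78 → 258/454 = 0.56828
  4: TP=120, FP=22+45+20+30=117, FN=18+18+15+17=68 → 240/425 = 0.56471
  5: TP=161, FP=30+44+17+17=108, FN=21+26+22+30=99 → 322/529 = 0.60870
Weighted-F1 score = Σ (supportᵢ/N)·F1 scoreᵢ with N=1584: (538/1584)·0.79588 + (391/1584)·0.59538 + (207/1584)·0.56828 + (188/1584)·0.56471 + (260/1584)·0.60870 = 0.6585

0.6585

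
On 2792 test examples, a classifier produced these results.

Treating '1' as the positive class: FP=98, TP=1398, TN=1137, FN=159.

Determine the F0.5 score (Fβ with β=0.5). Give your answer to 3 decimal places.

Fβ = (1+β²)·TP / ((1+β²)·TP + β²·FN + FP), with β²=1/4
= 1.25·1398 / (1.25·1398 + 0.25·159 + 98) = 0.927

0.927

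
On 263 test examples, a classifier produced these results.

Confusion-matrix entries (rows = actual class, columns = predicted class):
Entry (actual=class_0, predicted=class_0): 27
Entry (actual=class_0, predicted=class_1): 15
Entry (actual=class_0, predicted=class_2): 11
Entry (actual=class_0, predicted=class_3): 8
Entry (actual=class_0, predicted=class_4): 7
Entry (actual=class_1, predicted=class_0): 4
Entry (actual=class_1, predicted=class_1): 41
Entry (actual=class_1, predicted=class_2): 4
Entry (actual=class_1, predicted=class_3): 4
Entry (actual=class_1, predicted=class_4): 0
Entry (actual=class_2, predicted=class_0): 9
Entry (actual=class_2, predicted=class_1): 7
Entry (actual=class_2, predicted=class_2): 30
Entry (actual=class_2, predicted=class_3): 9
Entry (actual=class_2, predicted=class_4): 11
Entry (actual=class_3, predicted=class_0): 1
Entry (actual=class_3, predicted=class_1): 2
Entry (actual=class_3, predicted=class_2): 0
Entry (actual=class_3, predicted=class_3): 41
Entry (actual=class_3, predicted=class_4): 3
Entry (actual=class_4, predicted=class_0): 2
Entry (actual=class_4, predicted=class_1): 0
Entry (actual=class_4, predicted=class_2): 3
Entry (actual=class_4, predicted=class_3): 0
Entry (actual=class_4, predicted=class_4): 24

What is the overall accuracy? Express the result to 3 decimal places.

Accuracy = trace / total = (27+41+30+41+24=163) / 263 = 163/263 = 0.620

0.620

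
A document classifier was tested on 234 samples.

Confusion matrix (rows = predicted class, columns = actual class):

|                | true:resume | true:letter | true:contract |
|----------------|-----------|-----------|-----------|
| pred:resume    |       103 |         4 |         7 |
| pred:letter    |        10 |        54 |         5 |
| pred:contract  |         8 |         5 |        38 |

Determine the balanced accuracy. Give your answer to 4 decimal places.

0.8228

Balanced accuracy = mean of per-class recall.
  resume: recall = 103/121 = 0.85124
  letter: recall = 54/63 = 0.85714
  contract: recall = 38/50 = 0.76000
Mean = (0.85124 + 0.85714 + 0.76000) / 3 = 0.8228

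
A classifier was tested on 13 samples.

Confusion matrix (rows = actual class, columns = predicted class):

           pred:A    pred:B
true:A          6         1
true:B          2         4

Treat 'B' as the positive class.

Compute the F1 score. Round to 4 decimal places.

0.7273

Precision = TP/(TP+FP) = 4/5 = 0.8000
Recall = TP/(TP+FN) = 4/6 = 0.6667
F1 = 2·TP/(2·TP+FP+FN) = 8/11 = 0.7273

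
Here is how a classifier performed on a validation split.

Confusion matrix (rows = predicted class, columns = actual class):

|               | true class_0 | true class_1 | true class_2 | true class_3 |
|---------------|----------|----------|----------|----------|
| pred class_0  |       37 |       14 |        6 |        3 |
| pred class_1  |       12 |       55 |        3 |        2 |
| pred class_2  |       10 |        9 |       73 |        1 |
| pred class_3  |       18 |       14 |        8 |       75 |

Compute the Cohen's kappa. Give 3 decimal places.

0.608

Observed agreement pₒ = trace/N = 240/340 = 0.7059
Expected agreement pₑ = Σ (rowᵢ·colᵢ)/N² = (77·60 + 92·72 + 90·93 + 81·115)/340² = 0.2503
κ = (pₒ − pₑ)/(1 − pₑ) = (0.7059 − 0.2503)/(1 − 0.2503) = 0.608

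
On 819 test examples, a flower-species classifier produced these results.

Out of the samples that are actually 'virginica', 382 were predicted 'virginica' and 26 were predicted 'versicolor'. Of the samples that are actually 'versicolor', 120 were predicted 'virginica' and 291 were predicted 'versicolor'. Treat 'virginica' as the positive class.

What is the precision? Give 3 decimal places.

0.761

Precision = TP/(TP+FP) = 382/(382+120) = 382/502 = 0.761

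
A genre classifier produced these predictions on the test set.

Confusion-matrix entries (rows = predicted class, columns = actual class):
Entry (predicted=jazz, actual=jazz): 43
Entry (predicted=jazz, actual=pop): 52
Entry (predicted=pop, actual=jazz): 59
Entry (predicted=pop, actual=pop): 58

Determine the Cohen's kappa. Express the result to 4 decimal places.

-0.0513

Observed agreement pₒ = trace/N = 101/212 = 0.47642
Expected agreement pₑ = Σ (rowᵢ·colᵢ)/N² = (102·95 + 110·117)/212² = 0.50196
κ = (pₒ − pₑ)/(1 − pₑ) = (0.47642 − 0.50196)/(1 − 0.50196) = -0.0513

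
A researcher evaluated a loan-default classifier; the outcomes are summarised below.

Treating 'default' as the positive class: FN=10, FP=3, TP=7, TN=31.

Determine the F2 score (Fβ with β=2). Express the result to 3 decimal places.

Fβ = (1+β²)·TP / ((1+β²)·TP + β²·FN + FP), with β²=4
= 5·7 / (5·7 + 4·10 + 3) = 0.449

0.449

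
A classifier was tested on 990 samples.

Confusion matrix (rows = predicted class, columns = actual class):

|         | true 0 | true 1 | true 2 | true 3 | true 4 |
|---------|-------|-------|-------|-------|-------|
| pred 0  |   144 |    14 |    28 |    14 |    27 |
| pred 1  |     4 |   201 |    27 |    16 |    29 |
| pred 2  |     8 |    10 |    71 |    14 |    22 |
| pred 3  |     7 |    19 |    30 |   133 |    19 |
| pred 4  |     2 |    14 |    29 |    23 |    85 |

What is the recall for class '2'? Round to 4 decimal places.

recall = TP/(TP+FN).
2: TP=71, FN=28+27+30+29=114 → 71/185 = 0.38378

0.3838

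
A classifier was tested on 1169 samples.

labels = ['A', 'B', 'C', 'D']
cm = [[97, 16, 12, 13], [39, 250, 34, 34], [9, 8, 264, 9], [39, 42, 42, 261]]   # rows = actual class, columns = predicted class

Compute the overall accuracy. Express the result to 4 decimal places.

0.7459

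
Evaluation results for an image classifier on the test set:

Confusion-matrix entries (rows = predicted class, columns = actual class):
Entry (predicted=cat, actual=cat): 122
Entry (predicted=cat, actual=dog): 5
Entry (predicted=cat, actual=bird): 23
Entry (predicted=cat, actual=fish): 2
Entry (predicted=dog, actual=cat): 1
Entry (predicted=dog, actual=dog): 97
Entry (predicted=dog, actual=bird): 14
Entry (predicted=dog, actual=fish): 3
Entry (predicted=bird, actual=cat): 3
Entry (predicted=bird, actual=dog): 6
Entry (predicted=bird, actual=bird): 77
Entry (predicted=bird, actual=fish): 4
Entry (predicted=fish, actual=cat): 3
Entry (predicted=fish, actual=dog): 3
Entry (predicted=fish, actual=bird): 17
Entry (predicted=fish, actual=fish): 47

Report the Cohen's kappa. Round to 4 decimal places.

0.7328

Observed agreement pₒ = trace/N = 343/427 = 0.80328
Expected agreement pₑ = Σ (rowᵢ·colᵢ)/N² = (129·152 + 111·115 + 131·90 + 56·70)/427² = 0.26372
κ = (pₒ − pₑ)/(1 − pₑ) = (0.80328 − 0.26372)/(1 − 0.26372) = 0.7328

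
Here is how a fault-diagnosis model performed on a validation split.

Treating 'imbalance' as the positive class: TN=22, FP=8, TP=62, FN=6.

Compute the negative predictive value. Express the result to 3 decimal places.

0.786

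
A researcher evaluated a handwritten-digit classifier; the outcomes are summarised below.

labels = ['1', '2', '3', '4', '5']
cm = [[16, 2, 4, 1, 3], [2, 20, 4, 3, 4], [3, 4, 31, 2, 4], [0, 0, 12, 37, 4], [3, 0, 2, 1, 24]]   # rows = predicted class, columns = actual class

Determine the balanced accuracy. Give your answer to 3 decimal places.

0.695

Balanced accuracy = mean of per-class recall.
  1: recall = 16/24 = 0.6667
  2: recall = 20/26 = 0.7692
  3: recall = 31/53 = 0.5849
  4: recall = 37/44 = 0.8409
  5: recall = 24/39 = 0.6154
Mean = (0.6667 + 0.7692 + 0.5849 + 0.8409 + 0.6154) / 5 = 0.695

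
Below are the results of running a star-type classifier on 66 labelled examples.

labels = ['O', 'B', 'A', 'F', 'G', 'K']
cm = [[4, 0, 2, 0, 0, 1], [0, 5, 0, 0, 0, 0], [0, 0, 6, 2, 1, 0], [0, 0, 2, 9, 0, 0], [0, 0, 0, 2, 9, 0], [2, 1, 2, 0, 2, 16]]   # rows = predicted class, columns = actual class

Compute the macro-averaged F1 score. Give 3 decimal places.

Per-class F1 score (2·TP/(2·TP+FP+FN)):
  O: TP=4, FP=0+2+0+0+1=3, FN=0+0+0+0+2=2 → 8/13 = 0.6154
  B: TP=5, FP=0+0+0+0+0=0, FN=0+0+0+0+1=1 → 10/11 = 0.9091
  A: TP=6, FP=0+0+2+1+0=3, FN=2+0+2+0+2=6 → 12/21 = 0.5714
  F: TP=9, FP=0+0+2+0+0=2, FN=0+0+2+2+0=4 → 18/24 = 0.7500
  G: TP=9, FP=0+0+0+2+0=2, FN=0+0+1+0+2=3 → 18/23 = 0.7826
  K: TP=16, FP=2+1+2+0+2=7, FN=1+0+0+0+0=1 → 32/40 = 0.8000
Macro-F1 score = mean = (0.6154 + 0.9091 + 0.5714 + 0.7500 + 0.7826 + 0.8000) / 6 = 0.738

0.738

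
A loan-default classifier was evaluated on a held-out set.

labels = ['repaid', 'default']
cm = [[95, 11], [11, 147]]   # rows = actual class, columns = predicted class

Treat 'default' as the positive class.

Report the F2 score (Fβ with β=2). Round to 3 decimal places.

0.930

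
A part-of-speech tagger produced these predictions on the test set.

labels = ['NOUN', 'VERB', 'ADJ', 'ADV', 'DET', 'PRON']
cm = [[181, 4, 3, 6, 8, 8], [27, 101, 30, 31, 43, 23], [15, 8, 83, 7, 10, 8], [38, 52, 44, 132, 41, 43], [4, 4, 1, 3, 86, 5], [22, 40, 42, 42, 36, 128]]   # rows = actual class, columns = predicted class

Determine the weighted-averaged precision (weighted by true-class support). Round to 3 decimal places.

Per-class precision (TP/(TP+FP)):
  NOUN: TP=181, FP=27+15+38+4+22=106 → 181/287 = 0.6307
  VERB: TP=101, FP=4+8+52+4+40=108 → 101/209 = 0.4833
  ADJ: TP=83, FP=3+30+44+1+42=120 → 83/203 = 0.4089
  ADV: TP=132, FP=6+31+7+3+42=89 → 132/221 = 0.5973
  DET: TP=86, FP=8+43+10+41+36=138 → 86/224 = 0.3839
  PRON: TP=128, FP=8+23+8+43+5=87 → 128/215 = 0.5953
Weighted-precision = Σ (supportᵢ/N)·precisionᵢ with N=1359: (210/1359)·0.6307 + (255/1359)·0.4833 + (131/1359)·0.4089 + (350/1359)·0.5973 + (103/1359)·0.3839 + (310/1359)·0.5953 = 0.546

0.546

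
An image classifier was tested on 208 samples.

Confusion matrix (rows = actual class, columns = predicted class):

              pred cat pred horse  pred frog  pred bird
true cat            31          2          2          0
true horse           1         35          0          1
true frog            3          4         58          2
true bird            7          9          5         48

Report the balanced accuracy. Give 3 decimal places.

0.848

Balanced accuracy = mean of per-class recall.
  cat: recall = 31/35 = 0.8857
  horse: recall = 35/37 = 0.9459
  frog: recall = 58/67 = 0.8657
  bird: recall = 48/69 = 0.6957
Mean = (0.8857 + 0.9459 + 0.8657 + 0.6957) / 4 = 0.848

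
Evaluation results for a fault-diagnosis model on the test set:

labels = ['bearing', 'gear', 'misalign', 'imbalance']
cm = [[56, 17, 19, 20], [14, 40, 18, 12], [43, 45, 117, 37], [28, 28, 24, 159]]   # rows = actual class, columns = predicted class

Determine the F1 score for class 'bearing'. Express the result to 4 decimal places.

0.4427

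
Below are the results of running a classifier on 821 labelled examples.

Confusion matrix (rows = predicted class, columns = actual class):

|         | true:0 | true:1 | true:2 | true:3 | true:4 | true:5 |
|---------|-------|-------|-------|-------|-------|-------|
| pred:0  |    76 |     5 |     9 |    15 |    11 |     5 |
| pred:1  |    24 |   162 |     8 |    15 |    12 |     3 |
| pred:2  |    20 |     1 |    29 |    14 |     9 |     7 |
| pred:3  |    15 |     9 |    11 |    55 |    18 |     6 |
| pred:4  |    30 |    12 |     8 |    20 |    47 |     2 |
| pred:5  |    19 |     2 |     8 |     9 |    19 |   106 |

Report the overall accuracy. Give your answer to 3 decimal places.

Accuracy = trace / total = (76+162+29+55+47+106=475) / 821 = 475/821 = 0.579

0.579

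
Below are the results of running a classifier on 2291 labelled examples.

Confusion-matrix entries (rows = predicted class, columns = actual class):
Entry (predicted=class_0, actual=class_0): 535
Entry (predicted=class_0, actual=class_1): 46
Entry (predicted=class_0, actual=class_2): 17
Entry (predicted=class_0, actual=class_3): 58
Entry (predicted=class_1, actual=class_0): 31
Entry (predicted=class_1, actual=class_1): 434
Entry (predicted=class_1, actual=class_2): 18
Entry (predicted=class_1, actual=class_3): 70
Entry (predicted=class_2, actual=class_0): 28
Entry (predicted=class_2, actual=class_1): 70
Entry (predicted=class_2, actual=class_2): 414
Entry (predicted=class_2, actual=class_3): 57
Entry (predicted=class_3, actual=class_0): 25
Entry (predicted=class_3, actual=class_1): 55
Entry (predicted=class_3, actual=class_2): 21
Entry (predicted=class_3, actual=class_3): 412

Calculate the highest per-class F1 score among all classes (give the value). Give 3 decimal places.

Per-class F1 score (2·TP/(2·TP+FP+FN)):
  class_0: TP=535, FP=46+17+58=121, FN=31+28+25=84 → 1070/1275 = 0.8392
  class_1: TP=434, FP=31+18+70=119, FN=46+70+55=171 → 868/1158 = 0.7496
  class_2: TP=414, FP=28+70+57=155, FN=17+18+21=56 → 828/1039 = 0.7969
  class_3: TP=412, FP=25+55+21=101, FN=58+70+57=185 → 824/1110 = 0.7423
Highest is class 'class_0' with F1 score = 0.839.

0.839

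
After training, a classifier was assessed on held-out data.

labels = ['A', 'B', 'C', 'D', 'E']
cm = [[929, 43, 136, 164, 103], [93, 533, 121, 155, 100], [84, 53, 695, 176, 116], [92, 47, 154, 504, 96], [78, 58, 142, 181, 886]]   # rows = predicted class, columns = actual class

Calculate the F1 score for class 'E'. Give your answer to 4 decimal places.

0.6697

Take TP from the diagonal, FP from the rest of the 'E' prediction marginal, FN from the rest of the 'E' actual marginal.
F1 score = 2·TP/(2·TP+FP+FN).
E: TP=886, FP=78+58+142+181=459, FN=103+100+116+96=415 → 1772/2646 = 0.66969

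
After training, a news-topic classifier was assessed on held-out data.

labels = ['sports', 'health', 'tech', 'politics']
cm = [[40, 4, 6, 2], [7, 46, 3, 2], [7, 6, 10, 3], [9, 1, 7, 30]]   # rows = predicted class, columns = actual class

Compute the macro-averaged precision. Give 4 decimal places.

Per-class precision (TP/(TP+FP)):
  sports: TP=40, FP=4+6+2=12 → 40/52 = 0.76923
  health: TP=46, FP=7+3+2=12 → 46/58 = 0.79310
  tech: TP=10, FP=7+6+3=16 → 10/26 = 0.38462
  politics: TP=30, FP=9+1+7=17 → 30/47 = 0.63830
Macro-precision = mean = (0.76923 + 0.79310 + 0.38462 + 0.63830) / 4 = 0.6463

0.6463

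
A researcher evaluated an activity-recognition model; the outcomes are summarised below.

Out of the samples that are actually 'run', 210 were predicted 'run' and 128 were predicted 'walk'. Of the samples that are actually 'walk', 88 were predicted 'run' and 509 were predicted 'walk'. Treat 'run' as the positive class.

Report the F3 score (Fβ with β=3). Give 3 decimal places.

0.629

Fβ = (1+β²)·TP / ((1+β²)·TP + β²·FN + FP), with β²=9
= 10·210 / (10·210 + 9·128 + 88) = 0.629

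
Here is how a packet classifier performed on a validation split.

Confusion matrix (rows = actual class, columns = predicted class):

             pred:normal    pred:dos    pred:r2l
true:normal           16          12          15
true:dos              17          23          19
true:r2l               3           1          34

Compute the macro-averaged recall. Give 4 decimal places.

Per-class recall (TP/(TP+FN)):
  normal: TP=16, FN=12+15=27 → 16/43 = 0.37209
  dos: TP=23, FN=17+19=36 → 23/59 = 0.38983
  r2l: TP=34, FN=3+1=4 → 34/38 = 0.89474
Macro-recall = mean = (0.37209 + 0.38983 + 0.89474) / 3 = 0.5522

0.5522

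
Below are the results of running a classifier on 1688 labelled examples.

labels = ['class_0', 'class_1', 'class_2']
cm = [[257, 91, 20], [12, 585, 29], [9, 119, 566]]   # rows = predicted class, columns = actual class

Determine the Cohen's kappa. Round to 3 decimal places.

Observed agreement pₒ = trace/N = 1408/1688 = 0.8341
Expected agreement pₑ = Σ (rowᵢ·colᵢ)/N² = (278·368 + 795·626 + 615·694)/1688² = 0.3604
κ = (pₒ − pₑ)/(1 − pₑ) = (0.8341 − 0.3604)/(1 − 0.3604) = 0.741

0.741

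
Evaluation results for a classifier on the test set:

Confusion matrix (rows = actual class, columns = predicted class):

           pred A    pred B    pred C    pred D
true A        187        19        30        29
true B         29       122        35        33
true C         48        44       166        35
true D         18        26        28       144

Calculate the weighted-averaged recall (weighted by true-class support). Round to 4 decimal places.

Per-class recall (TP/(TP+FN)):
  A: TP=187, FN=19+30+29=78 → 187/265 = 0.70566
  B: TP=122, FN=29+35+33=97 → 122/219 = 0.55708
  C: TP=166, FN=48+44+35=127 → 166/293 = 0.56655
  D: TP=144, FN=18+26+28=72 → 144/216 = 0.66667
Weighted-recall = Σ (supportᵢ/N)·recallᵢ with N=993: (265/993)·0.70566 + (219/993)·0.55708 + (293/993)·0.56655 + (216/993)·0.66667 = 0.6234

0.6234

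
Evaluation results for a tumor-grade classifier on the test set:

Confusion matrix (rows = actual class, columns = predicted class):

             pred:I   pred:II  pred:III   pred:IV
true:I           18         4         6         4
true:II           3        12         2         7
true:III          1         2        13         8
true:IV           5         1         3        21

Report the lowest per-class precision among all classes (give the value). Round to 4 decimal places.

Per-class precision (TP/(TP+FP)):
  I: TP=18, FP=3+1+5=9 → 18/27 = 0.66667
  II: TP=12, FP=4+2+1=7 → 12/19 = 0.63158
  III: TP=13, FP=6+2+3=11 → 13/24 = 0.54167
  IV: TP=21, FP=4+7+8=19 → 21/40 = 0.52500
Lowest is class 'IV' with precision = 0.5250.

0.5250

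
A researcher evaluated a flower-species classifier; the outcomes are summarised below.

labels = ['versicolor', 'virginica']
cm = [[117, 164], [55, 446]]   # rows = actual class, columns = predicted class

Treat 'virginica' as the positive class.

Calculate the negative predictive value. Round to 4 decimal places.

0.6802

NPV = TN/(TN+FN) = 117/(117+55) = 0.6802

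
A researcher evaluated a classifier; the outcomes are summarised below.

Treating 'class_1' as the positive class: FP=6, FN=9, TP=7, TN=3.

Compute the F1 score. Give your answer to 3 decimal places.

Precision = TP/(TP+FP) = 7/13 = 0.5385
Recall = TP/(TP+FN) = 7/16 = 0.4375
F1 = 2·TP/(2·TP+FP+FN) = 14/29 = 0.483

0.483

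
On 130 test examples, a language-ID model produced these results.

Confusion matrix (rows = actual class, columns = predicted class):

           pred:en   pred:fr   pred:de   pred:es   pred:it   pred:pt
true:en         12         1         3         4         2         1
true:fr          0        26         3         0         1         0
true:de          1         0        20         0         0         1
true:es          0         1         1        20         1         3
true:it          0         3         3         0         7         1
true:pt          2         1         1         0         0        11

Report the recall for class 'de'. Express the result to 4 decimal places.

0.9091

Treat 'de' as positive and all other classes as negative.
recall = TP/(TP+FN).
de: TP=20, FN=1+0+0+0+1=2 → 20/22 = 0.90909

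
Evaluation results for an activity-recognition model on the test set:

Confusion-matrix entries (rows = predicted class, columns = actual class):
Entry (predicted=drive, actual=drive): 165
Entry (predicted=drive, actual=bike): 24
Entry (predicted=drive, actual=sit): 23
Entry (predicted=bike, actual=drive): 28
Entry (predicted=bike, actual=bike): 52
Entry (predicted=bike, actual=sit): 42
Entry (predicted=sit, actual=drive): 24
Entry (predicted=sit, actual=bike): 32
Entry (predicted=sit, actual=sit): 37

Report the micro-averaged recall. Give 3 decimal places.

0.595

Micro-averaging pools counts across classes: ΣTP=254, ΣFP=173, ΣFN=173.
Micro-recall = TP/(TP+FN) on pooled counts = 0.595 (equals overall accuracy in single-label multiclass).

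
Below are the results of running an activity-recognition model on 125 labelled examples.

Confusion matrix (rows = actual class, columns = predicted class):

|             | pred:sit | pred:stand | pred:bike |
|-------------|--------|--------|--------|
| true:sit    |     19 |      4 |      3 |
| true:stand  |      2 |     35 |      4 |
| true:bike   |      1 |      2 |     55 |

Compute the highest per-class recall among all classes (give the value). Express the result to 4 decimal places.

Per-class recall (TP/(TP+FN)):
  sit: TP=19, FN=4+3=7 → 19/26 = 0.73077
  stand: TP=35, FN=2+4=6 → 35/41 = 0.85366
  bike: TP=55, FN=1+2=3 → 55/58 = 0.94828
Highest is class 'bike' with recall = 0.9483.

0.9483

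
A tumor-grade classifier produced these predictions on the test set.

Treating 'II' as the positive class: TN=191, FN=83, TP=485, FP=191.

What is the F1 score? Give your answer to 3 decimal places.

0.780

Precision = TP/(TP+FP) = 485/676 = 0.7175
Recall = TP/(TP+FN) = 485/568 = 0.8539
F1 = 2·TP/(2·TP+FP+FN) = 970/1244 = 0.780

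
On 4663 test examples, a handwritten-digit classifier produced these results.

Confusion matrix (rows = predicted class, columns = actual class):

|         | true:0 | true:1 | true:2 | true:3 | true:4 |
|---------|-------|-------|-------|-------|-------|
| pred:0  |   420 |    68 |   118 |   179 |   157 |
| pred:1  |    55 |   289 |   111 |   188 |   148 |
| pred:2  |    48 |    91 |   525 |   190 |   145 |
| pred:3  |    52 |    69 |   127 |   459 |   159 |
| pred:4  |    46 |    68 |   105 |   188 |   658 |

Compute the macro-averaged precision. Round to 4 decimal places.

Per-class precision (TP/(TP+FP)):
  0: TP=420, FP=68+118+179+157=522 → 420/942 = 0.44586
  1: TP=289, FP=55+111+188+148=502 → 289/791 = 0.36536
  2: TP=525, FP=48+91+190+145=474 → 525/999 = 0.52553
  3: TP=459, FP=52+69+127+159=407 → 459/866 = 0.53002
  4: TP=658, FP=46+68+105+188=407 → 658/1065 = 0.61784
Macro-precision = mean = (0.44586 + 0.36536 + 0.52553 + 0.53002 + 0.61784) / 5 = 0.4969

0.4969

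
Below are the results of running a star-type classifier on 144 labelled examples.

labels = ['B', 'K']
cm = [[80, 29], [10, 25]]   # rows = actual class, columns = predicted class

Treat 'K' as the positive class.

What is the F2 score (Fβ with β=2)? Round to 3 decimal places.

Fβ = (1+β²)·TP / ((1+β²)·TP + β²·FN + FP), with β²=4
= 5·25 / (5·25 + 4·10 + 29) = 0.644

0.644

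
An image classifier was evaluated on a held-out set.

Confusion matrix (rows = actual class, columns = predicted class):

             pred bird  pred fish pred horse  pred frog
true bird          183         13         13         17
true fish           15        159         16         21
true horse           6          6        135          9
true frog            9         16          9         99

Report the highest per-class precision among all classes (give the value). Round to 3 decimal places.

0.859

Per-class precision (TP/(TP+FP)):
  bird: TP=183, FP=15+6+9=30 → 183/213 = 0.8592
  fish: TP=159, FP=13+6+16=35 → 159/194 = 0.8196
  horse: TP=135, FP=13+16+9=38 → 135/173 = 0.7803
  frog: TP=99, FP=17+21+9=47 → 99/146 = 0.6781
Highest is class 'bird' with precision = 0.859.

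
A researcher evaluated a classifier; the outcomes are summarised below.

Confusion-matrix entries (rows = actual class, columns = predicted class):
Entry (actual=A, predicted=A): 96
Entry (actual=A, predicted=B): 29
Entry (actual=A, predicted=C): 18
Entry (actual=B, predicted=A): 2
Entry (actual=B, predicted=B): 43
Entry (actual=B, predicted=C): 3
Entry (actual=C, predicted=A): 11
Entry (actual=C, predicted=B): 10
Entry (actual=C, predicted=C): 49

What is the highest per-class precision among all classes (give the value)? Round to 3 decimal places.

0.881

Per-class precision (TP/(TP+FP)):
  A: TP=96, FP=2+11=13 → 96/109 = 0.8807
  B: TP=43, FP=29+10=39 → 43/82 = 0.5244
  C: TP=49, FP=18+3=21 → 49/70 = 0.7000
Highest is class 'A' with precision = 0.881.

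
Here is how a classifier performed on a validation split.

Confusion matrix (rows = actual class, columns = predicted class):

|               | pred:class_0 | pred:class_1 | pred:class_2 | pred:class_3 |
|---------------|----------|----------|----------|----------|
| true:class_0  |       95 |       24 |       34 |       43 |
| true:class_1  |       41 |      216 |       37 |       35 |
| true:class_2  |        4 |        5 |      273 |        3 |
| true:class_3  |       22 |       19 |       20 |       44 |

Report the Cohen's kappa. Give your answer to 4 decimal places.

Observed agreement pₒ = trace/N = 628/915 = 0.68634
Expected agreement pₑ = Σ (rowᵢ·colᵢ)/N² = (196·162 + 329·264 + 285·364 + 105·125)/915² = 0.28125
κ = (pₒ − pₑ)/(1 − pₑ) = (0.68634 − 0.28125)/(1 − 0.28125) = 0.5636

0.5636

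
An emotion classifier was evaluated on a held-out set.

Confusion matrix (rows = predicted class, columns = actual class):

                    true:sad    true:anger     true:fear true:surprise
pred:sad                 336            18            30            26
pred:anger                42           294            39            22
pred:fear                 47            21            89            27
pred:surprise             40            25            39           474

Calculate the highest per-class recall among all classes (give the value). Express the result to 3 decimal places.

Per-class recall (TP/(TP+FN)):
  sad: TP=336, FN=42+47+40=129 → 336/465 = 0.7226
  anger: TP=294, FN=18+21+25=64 → 294/358 = 0.8212
  fear: TP=89, FN=30+39+39=108 → 89/197 = 0.4518
  surprise: TP=474, FN=26+22+27=75 → 474/549 = 0.8634
Highest is class 'surprise' with recall = 0.863.

0.863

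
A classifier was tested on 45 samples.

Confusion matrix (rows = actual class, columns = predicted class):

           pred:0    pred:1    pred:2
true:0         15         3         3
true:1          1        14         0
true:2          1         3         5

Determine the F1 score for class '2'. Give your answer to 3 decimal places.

0.588

F1 score = 2·TP/(2·TP+FP+FN).
2: TP=5, FP=3+0=3, FN=1+3=4 → 10/17 = 0.5882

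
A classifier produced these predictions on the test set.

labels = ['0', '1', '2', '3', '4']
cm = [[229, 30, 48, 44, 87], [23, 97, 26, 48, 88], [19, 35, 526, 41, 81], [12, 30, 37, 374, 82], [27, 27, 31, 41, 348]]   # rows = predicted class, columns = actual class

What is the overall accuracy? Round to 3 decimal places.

0.647

Accuracy = trace / total = (229+97+526+374+348=1574) / 2431 = 1574/2431 = 0.647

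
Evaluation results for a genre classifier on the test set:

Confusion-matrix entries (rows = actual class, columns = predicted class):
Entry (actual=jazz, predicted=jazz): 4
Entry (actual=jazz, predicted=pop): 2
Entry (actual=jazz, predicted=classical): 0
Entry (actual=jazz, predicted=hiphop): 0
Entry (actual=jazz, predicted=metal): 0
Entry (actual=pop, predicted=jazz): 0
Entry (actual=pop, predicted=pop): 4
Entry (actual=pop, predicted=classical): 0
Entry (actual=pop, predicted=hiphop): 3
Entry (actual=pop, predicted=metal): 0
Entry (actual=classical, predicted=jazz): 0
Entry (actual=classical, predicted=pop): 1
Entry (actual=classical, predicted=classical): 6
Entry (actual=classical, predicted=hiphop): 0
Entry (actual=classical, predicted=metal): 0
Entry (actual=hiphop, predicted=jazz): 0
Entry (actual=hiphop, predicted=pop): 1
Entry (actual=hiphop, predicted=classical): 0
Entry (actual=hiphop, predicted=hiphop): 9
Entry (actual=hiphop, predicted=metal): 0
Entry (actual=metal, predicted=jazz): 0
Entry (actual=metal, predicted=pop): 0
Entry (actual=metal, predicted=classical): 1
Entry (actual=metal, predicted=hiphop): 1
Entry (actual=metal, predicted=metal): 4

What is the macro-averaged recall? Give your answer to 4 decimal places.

Per-class recall (TP/(TP+FN)):
  jazz: TP=4, FN=2+0+0+0=2 → 4/6 = 0.66667
  pop: TP=4, FN=0+0+3+0=3 → 4/7 = 0.57143
  classical: TP=6, FN=0+1+0+0=1 → 6/7 = 0.85714
  hiphop: TP=9, FN=0+1+0+0=1 → 9/10 = 0.90000
  metal: TP=4, FN=0+0+1+1=2 → 4/6 = 0.66667
Macro-recall = mean = (0.66667 + 0.57143 + 0.85714 + 0.90000 + 0.66667) / 5 = 0.7324

0.7324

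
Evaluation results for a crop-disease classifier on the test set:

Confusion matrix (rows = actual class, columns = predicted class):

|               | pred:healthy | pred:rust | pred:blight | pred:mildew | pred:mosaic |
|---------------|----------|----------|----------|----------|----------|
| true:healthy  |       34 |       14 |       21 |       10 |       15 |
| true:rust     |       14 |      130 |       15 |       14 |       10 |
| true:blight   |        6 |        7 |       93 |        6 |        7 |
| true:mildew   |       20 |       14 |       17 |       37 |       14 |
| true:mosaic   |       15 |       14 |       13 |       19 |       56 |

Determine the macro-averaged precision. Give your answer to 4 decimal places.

0.5345

Per-class precision (TP/(TP+FP)):
  healthy: TP=34, FP=14+6+20+15=55 → 34/89 = 0.38202
  rust: TP=130, FP=14+7+14+14=49 → 130/179 = 0.72626
  blight: TP=93, FP=21+15+17+13=66 → 93/159 = 0.58491
  mildew: TP=37, FP=10+14+6+19=49 → 37/86 = 0.43023
  mosaic: TP=56, FP=15+10+7+14=46 → 56/102 = 0.54902
Macro-precision = mean = (0.38202 + 0.72626 + 0.58491 + 0.43023 + 0.54902) / 5 = 0.5345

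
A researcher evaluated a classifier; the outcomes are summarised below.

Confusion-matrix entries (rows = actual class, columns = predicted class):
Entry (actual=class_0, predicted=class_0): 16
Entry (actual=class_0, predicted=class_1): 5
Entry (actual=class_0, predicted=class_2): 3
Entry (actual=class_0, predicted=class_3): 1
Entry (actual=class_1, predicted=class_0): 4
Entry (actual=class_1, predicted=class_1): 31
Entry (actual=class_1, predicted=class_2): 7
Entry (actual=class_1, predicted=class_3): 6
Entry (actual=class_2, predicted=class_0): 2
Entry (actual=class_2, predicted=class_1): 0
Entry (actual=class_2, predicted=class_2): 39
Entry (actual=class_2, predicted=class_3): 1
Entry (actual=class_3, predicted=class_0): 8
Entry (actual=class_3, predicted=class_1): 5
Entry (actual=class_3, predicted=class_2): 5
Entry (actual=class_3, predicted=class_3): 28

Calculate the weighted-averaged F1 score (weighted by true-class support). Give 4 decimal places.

0.7051

Per-class F1 score (2·TP/(2·TP+FP+FN)):
  class_0: TP=16, FP=4+2+8=14, FN=5+3+1=9 → 32/55 = 0.58182
  class_1: TP=31, FP=5+0+5=10, FN=4+7+6=17 → 62/89 = 0.69663
  class_2: TP=39, FP=3+7+5=15, FN=2+0+1=3 → 78/96 = 0.81250
  class_3: TP=28, FP=1+6+1=8, FN=8+5+5=18 → 56/82 = 0.68293
Weighted-F1 score = Σ (supportᵢ/N)·F1 scoreᵢ with N=161: (25/161)·0.58182 + (48/161)·0.69663 + (42/161)·0.81250 + (46/161)·0.68293 = 0.7051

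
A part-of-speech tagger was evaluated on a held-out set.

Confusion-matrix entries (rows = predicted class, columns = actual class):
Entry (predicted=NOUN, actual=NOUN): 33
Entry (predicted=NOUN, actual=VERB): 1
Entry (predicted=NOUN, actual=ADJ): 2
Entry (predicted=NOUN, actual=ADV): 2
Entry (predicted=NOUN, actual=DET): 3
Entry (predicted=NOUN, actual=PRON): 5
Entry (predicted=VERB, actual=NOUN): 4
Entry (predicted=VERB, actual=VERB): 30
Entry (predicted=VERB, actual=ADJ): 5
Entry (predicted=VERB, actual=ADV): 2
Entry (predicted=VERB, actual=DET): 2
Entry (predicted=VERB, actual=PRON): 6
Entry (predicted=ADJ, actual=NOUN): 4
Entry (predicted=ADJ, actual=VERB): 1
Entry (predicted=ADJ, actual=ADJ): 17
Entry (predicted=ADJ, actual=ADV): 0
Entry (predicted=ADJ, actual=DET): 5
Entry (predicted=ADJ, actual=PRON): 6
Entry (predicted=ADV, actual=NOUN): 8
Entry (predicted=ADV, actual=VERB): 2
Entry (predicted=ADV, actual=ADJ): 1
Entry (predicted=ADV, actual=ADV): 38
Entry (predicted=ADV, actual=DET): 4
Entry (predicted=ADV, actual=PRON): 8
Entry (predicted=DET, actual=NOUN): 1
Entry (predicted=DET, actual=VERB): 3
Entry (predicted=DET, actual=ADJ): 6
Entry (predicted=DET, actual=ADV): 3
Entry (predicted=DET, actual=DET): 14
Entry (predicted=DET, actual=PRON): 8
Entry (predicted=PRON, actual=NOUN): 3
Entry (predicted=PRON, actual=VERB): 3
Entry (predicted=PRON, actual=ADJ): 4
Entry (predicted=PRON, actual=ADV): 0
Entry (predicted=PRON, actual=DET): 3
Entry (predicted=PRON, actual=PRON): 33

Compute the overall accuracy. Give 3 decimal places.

Accuracy = trace / total = (33+30+17+38+14+33=165) / 270 = 165/270 = 0.611

0.611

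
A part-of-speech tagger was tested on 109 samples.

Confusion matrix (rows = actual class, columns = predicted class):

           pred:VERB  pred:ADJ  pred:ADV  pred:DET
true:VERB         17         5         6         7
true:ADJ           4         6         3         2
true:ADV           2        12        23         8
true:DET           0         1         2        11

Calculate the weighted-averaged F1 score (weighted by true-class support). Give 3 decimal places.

Per-class F1 score (2·TP/(2·TP+FP+FN)):
  VERB: TP=17, FP=4+2+0=6, FN=5+6+7=18 → 34/58 = 0.5862
  ADJ: TP=6, FP=5+12+1=18, FN=4+3+2=9 → 12/39 = 0.3077
  ADV: TP=23, FP=6+3+2=11, FN=2+12+8=22 → 46/79 = 0.5823
  DET: TP=11, FP=7+2+8=17, FN=0+1+2=3 → 22/42 = 0.5238
Weighted-F1 score = Σ (supportᵢ/N)·F1 scoreᵢ with N=109: (35/109)·0.5862 + (15/109)·0.3077 + (45/109)·0.5823 + (14/109)·0.5238 = 0.538

0.538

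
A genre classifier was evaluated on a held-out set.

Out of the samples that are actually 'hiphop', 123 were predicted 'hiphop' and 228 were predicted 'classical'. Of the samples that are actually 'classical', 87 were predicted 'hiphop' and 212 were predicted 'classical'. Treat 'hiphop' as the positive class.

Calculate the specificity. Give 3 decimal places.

0.709

Specificity = TN/(TN+FP) = 212/(212+87) = 0.709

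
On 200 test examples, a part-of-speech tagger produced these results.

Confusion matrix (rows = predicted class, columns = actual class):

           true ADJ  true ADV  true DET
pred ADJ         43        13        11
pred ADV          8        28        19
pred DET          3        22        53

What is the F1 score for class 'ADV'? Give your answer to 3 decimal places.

0.475

One-vs-rest for 'ADV': TP = diagonal; FP = other classes predicted 'ADV'; FN = 'ADV' predicted as other.
F1 score = 2·TP/(2·TP+FP+FN).
ADV: TP=28, FP=8+19=27, FN=13+22=35 → 56/118 = 0.4746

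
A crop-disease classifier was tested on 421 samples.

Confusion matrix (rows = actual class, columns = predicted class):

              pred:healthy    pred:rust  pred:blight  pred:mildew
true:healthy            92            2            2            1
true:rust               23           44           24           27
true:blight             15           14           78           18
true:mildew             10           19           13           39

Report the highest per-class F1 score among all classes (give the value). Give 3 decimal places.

Per-class F1 score (2·TP/(2·TP+FP+FN)):
  healthy: TP=92, FP=23+15+10=48, FN=2+2+1=5 → 184/237 = 0.7764
  rust: TP=44, FP=2+14+19=35, FN=23+24+27=74 → 88/197 = 0.4467
  blight: TP=78, FP=2+24+13=39, FN=15+14+18=47 → 156/242 = 0.6446
  mildew: TP=39, FP=1+27+18=46, FN=10+19+13=42 → 78/166 = 0.4699
Highest is class 'healthy' with F1 score = 0.776.

0.776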